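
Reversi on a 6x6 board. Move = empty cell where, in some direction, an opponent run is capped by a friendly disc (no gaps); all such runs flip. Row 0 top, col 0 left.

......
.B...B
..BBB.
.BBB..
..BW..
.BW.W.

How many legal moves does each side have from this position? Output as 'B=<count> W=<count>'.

Answer: B=2 W=5

Derivation:
-- B to move --
(3,4): no bracket -> illegal
(4,1): no bracket -> illegal
(4,4): flips 1 -> legal
(4,5): no bracket -> illegal
(5,3): flips 2 -> legal
(5,5): no bracket -> illegal
B mobility = 2
-- W to move --
(0,0): no bracket -> illegal
(0,1): no bracket -> illegal
(0,2): no bracket -> illegal
(0,4): no bracket -> illegal
(0,5): no bracket -> illegal
(1,0): no bracket -> illegal
(1,2): flips 3 -> legal
(1,3): flips 2 -> legal
(1,4): no bracket -> illegal
(2,0): no bracket -> illegal
(2,1): flips 1 -> legal
(2,5): no bracket -> illegal
(3,0): no bracket -> illegal
(3,4): no bracket -> illegal
(3,5): no bracket -> illegal
(4,0): no bracket -> illegal
(4,1): flips 1 -> legal
(4,4): no bracket -> illegal
(5,0): flips 1 -> legal
(5,3): no bracket -> illegal
W mobility = 5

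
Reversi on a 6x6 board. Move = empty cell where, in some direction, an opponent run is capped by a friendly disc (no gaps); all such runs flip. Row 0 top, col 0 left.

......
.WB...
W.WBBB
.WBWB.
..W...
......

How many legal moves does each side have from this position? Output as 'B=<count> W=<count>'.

-- B to move --
(0,0): no bracket -> illegal
(0,1): no bracket -> illegal
(0,2): no bracket -> illegal
(1,0): flips 1 -> legal
(1,3): no bracket -> illegal
(2,1): flips 1 -> legal
(3,0): flips 1 -> legal
(4,0): no bracket -> illegal
(4,1): no bracket -> illegal
(4,3): flips 1 -> legal
(4,4): no bracket -> illegal
(5,1): flips 2 -> legal
(5,2): flips 1 -> legal
(5,3): no bracket -> illegal
B mobility = 6
-- W to move --
(0,1): no bracket -> illegal
(0,2): flips 1 -> legal
(0,3): no bracket -> illegal
(1,3): flips 2 -> legal
(1,4): no bracket -> illegal
(1,5): flips 1 -> legal
(2,1): no bracket -> illegal
(3,5): flips 1 -> legal
(4,1): no bracket -> illegal
(4,3): no bracket -> illegal
(4,4): no bracket -> illegal
(4,5): no bracket -> illegal
W mobility = 4

Answer: B=6 W=4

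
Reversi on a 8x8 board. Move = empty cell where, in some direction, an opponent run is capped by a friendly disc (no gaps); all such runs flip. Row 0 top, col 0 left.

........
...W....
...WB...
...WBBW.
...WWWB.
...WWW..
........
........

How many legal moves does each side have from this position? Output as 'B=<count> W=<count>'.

-- B to move --
(0,2): flips 1 -> legal
(0,3): no bracket -> illegal
(0,4): no bracket -> illegal
(1,2): flips 1 -> legal
(1,4): no bracket -> illegal
(2,2): flips 1 -> legal
(2,5): no bracket -> illegal
(2,6): flips 1 -> legal
(2,7): no bracket -> illegal
(3,2): flips 1 -> legal
(3,7): flips 1 -> legal
(4,2): flips 4 -> legal
(4,7): no bracket -> illegal
(5,2): flips 1 -> legal
(5,6): flips 1 -> legal
(6,2): flips 2 -> legal
(6,3): no bracket -> illegal
(6,4): flips 3 -> legal
(6,5): flips 2 -> legal
(6,6): no bracket -> illegal
B mobility = 12
-- W to move --
(1,4): flips 2 -> legal
(1,5): flips 1 -> legal
(2,5): flips 3 -> legal
(2,6): flips 1 -> legal
(3,7): flips 1 -> legal
(4,7): flips 1 -> legal
(5,6): flips 1 -> legal
(5,7): flips 3 -> legal
W mobility = 8

Answer: B=12 W=8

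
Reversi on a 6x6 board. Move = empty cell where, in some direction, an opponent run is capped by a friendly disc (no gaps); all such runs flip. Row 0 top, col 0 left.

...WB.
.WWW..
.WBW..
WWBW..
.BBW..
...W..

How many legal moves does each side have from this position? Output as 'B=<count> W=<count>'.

Answer: B=11 W=5

Derivation:
-- B to move --
(0,0): flips 1 -> legal
(0,1): flips 3 -> legal
(0,2): flips 2 -> legal
(1,0): flips 1 -> legal
(1,4): flips 1 -> legal
(2,0): flips 2 -> legal
(2,4): flips 2 -> legal
(3,4): flips 1 -> legal
(4,0): flips 1 -> legal
(4,4): flips 2 -> legal
(5,2): no bracket -> illegal
(5,4): flips 1 -> legal
B mobility = 11
-- W to move --
(0,5): flips 1 -> legal
(1,4): no bracket -> illegal
(1,5): no bracket -> illegal
(4,0): flips 2 -> legal
(5,0): flips 2 -> legal
(5,1): flips 2 -> legal
(5,2): flips 4 -> legal
W mobility = 5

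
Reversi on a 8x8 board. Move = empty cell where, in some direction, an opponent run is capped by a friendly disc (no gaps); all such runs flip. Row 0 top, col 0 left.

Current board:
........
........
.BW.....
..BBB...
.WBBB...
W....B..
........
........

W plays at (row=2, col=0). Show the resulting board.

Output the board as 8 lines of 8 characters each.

Place W at (2,0); scan 8 dirs for brackets.
Dir NW: edge -> no flip
Dir N: first cell '.' (not opp) -> no flip
Dir NE: first cell '.' (not opp) -> no flip
Dir W: edge -> no flip
Dir E: opp run (2,1) capped by W -> flip
Dir SW: edge -> no flip
Dir S: first cell '.' (not opp) -> no flip
Dir SE: first cell '.' (not opp) -> no flip
All flips: (2,1)

Answer: ........
........
WWW.....
..BBB...
.WBBB...
W....B..
........
........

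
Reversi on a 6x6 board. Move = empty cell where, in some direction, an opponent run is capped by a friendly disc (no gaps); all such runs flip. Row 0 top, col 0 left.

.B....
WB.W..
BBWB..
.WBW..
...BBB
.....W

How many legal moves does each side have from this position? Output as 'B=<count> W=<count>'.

-- B to move --
(0,0): flips 1 -> legal
(0,2): no bracket -> illegal
(0,3): flips 1 -> legal
(0,4): no bracket -> illegal
(1,2): flips 1 -> legal
(1,4): no bracket -> illegal
(2,4): no bracket -> illegal
(3,0): flips 1 -> legal
(3,4): flips 1 -> legal
(4,0): no bracket -> illegal
(4,1): flips 1 -> legal
(4,2): flips 1 -> legal
(5,4): no bracket -> illegal
B mobility = 7
-- W to move --
(0,0): flips 1 -> legal
(0,2): no bracket -> illegal
(1,2): flips 1 -> legal
(1,4): no bracket -> illegal
(2,4): flips 1 -> legal
(3,0): flips 1 -> legal
(3,4): no bracket -> illegal
(3,5): flips 1 -> legal
(4,1): no bracket -> illegal
(4,2): flips 1 -> legal
(5,2): no bracket -> illegal
(5,3): flips 1 -> legal
(5,4): flips 3 -> legal
W mobility = 8

Answer: B=7 W=8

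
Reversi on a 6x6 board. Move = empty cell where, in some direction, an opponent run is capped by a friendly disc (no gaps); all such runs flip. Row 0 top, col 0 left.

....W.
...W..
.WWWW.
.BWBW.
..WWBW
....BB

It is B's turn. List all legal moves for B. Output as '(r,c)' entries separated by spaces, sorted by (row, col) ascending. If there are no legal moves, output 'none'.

(0,2): no bracket -> illegal
(0,3): flips 2 -> legal
(0,5): no bracket -> illegal
(1,0): flips 3 -> legal
(1,1): flips 2 -> legal
(1,2): no bracket -> illegal
(1,4): flips 2 -> legal
(1,5): flips 1 -> legal
(2,0): no bracket -> illegal
(2,5): no bracket -> illegal
(3,0): no bracket -> illegal
(3,5): flips 2 -> legal
(4,1): flips 2 -> legal
(5,1): flips 1 -> legal
(5,2): no bracket -> illegal
(5,3): flips 2 -> legal

Answer: (0,3) (1,0) (1,1) (1,4) (1,5) (3,5) (4,1) (5,1) (5,3)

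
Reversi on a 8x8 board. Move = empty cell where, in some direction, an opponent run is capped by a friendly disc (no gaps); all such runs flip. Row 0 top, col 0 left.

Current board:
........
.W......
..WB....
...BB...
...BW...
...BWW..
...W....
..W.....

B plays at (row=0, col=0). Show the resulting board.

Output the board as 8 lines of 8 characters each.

Answer: B.......
.B......
..BB....
...BB...
...BW...
...BWW..
...W....
..W.....

Derivation:
Place B at (0,0); scan 8 dirs for brackets.
Dir NW: edge -> no flip
Dir N: edge -> no flip
Dir NE: edge -> no flip
Dir W: edge -> no flip
Dir E: first cell '.' (not opp) -> no flip
Dir SW: edge -> no flip
Dir S: first cell '.' (not opp) -> no flip
Dir SE: opp run (1,1) (2,2) capped by B -> flip
All flips: (1,1) (2,2)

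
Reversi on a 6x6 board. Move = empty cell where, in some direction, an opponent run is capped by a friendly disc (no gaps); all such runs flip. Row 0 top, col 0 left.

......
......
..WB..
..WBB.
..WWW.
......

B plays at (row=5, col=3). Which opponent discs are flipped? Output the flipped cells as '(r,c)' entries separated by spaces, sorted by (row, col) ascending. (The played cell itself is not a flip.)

Answer: (4,3)

Derivation:
Dir NW: opp run (4,2), next='.' -> no flip
Dir N: opp run (4,3) capped by B -> flip
Dir NE: opp run (4,4), next='.' -> no flip
Dir W: first cell '.' (not opp) -> no flip
Dir E: first cell '.' (not opp) -> no flip
Dir SW: edge -> no flip
Dir S: edge -> no flip
Dir SE: edge -> no flip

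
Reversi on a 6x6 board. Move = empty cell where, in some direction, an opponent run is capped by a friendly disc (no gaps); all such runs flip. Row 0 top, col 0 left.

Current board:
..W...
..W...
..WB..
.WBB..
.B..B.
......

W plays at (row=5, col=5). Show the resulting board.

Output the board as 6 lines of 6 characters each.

Answer: ..W...
..W...
..WB..
.WBW..
.B..W.
.....W

Derivation:
Place W at (5,5); scan 8 dirs for brackets.
Dir NW: opp run (4,4) (3,3) capped by W -> flip
Dir N: first cell '.' (not opp) -> no flip
Dir NE: edge -> no flip
Dir W: first cell '.' (not opp) -> no flip
Dir E: edge -> no flip
Dir SW: edge -> no flip
Dir S: edge -> no flip
Dir SE: edge -> no flip
All flips: (3,3) (4,4)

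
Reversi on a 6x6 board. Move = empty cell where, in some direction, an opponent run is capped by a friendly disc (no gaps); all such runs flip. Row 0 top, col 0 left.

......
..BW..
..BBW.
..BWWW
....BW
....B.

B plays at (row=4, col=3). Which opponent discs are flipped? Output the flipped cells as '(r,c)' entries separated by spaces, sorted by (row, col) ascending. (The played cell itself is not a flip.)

Answer: (3,3)

Derivation:
Dir NW: first cell 'B' (not opp) -> no flip
Dir N: opp run (3,3) capped by B -> flip
Dir NE: opp run (3,4), next='.' -> no flip
Dir W: first cell '.' (not opp) -> no flip
Dir E: first cell 'B' (not opp) -> no flip
Dir SW: first cell '.' (not opp) -> no flip
Dir S: first cell '.' (not opp) -> no flip
Dir SE: first cell 'B' (not opp) -> no flip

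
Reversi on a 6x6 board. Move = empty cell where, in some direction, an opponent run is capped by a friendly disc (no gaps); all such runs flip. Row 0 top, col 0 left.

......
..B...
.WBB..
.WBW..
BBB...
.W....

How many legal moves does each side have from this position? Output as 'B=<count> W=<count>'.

Answer: B=8 W=6

Derivation:
-- B to move --
(1,0): flips 1 -> legal
(1,1): flips 2 -> legal
(2,0): flips 2 -> legal
(2,4): flips 1 -> legal
(3,0): flips 2 -> legal
(3,4): flips 1 -> legal
(4,3): flips 1 -> legal
(4,4): flips 1 -> legal
(5,0): no bracket -> illegal
(5,2): no bracket -> illegal
B mobility = 8
-- W to move --
(0,1): no bracket -> illegal
(0,2): no bracket -> illegal
(0,3): flips 1 -> legal
(1,1): flips 1 -> legal
(1,3): flips 2 -> legal
(1,4): no bracket -> illegal
(2,4): flips 2 -> legal
(3,0): no bracket -> illegal
(3,4): no bracket -> illegal
(4,3): flips 1 -> legal
(5,0): no bracket -> illegal
(5,2): no bracket -> illegal
(5,3): flips 1 -> legal
W mobility = 6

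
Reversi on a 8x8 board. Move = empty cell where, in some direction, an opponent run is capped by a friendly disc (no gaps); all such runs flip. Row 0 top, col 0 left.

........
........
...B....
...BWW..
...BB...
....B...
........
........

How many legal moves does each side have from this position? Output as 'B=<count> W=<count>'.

-- B to move --
(2,4): flips 1 -> legal
(2,5): flips 1 -> legal
(2,6): flips 1 -> legal
(3,6): flips 2 -> legal
(4,5): flips 1 -> legal
(4,6): no bracket -> illegal
B mobility = 5
-- W to move --
(1,2): flips 1 -> legal
(1,3): no bracket -> illegal
(1,4): no bracket -> illegal
(2,2): no bracket -> illegal
(2,4): no bracket -> illegal
(3,2): flips 1 -> legal
(4,2): no bracket -> illegal
(4,5): no bracket -> illegal
(5,2): flips 1 -> legal
(5,3): flips 1 -> legal
(5,5): no bracket -> illegal
(6,3): no bracket -> illegal
(6,4): flips 2 -> legal
(6,5): no bracket -> illegal
W mobility = 5

Answer: B=5 W=5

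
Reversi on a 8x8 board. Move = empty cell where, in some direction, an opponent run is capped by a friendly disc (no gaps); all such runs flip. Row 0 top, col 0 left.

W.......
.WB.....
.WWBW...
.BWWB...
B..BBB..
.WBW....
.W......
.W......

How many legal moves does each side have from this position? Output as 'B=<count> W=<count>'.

Answer: B=14 W=10

Derivation:
-- B to move --
(0,1): flips 2 -> legal
(0,2): no bracket -> illegal
(1,0): flips 3 -> legal
(1,3): flips 1 -> legal
(1,4): flips 1 -> legal
(1,5): no bracket -> illegal
(2,0): flips 2 -> legal
(2,5): flips 1 -> legal
(3,0): flips 1 -> legal
(3,5): no bracket -> illegal
(4,1): flips 1 -> legal
(4,2): flips 2 -> legal
(5,0): flips 1 -> legal
(5,4): flips 1 -> legal
(6,0): no bracket -> illegal
(6,2): flips 2 -> legal
(6,3): flips 1 -> legal
(6,4): no bracket -> illegal
(7,0): flips 1 -> legal
(7,2): no bracket -> illegal
B mobility = 14
-- W to move --
(0,1): no bracket -> illegal
(0,2): flips 1 -> legal
(0,3): flips 1 -> legal
(1,3): flips 2 -> legal
(1,4): flips 1 -> legal
(2,0): no bracket -> illegal
(2,5): flips 3 -> legal
(3,0): flips 1 -> legal
(3,5): flips 2 -> legal
(3,6): no bracket -> illegal
(4,1): flips 1 -> legal
(4,2): no bracket -> illegal
(4,6): no bracket -> illegal
(5,0): no bracket -> illegal
(5,4): flips 3 -> legal
(5,5): flips 1 -> legal
(5,6): no bracket -> illegal
(6,2): no bracket -> illegal
(6,3): no bracket -> illegal
W mobility = 10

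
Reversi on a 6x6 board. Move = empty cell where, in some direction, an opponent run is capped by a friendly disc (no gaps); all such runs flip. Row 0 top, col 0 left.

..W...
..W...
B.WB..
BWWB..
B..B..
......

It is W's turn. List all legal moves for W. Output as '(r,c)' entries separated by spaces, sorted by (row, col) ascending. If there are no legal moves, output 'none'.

Answer: (1,4) (2,4) (3,4) (4,4) (5,4)

Derivation:
(1,0): no bracket -> illegal
(1,1): no bracket -> illegal
(1,3): no bracket -> illegal
(1,4): flips 1 -> legal
(2,1): no bracket -> illegal
(2,4): flips 1 -> legal
(3,4): flips 2 -> legal
(4,1): no bracket -> illegal
(4,2): no bracket -> illegal
(4,4): flips 1 -> legal
(5,0): no bracket -> illegal
(5,1): no bracket -> illegal
(5,2): no bracket -> illegal
(5,3): no bracket -> illegal
(5,4): flips 1 -> legal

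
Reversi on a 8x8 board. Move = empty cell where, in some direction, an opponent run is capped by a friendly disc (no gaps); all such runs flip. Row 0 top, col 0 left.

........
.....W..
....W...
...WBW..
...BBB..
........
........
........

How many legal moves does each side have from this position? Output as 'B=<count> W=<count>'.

Answer: B=7 W=3

Derivation:
-- B to move --
(0,4): no bracket -> illegal
(0,5): no bracket -> illegal
(0,6): no bracket -> illegal
(1,3): no bracket -> illegal
(1,4): flips 1 -> legal
(1,6): no bracket -> illegal
(2,2): flips 1 -> legal
(2,3): flips 1 -> legal
(2,5): flips 1 -> legal
(2,6): flips 1 -> legal
(3,2): flips 1 -> legal
(3,6): flips 1 -> legal
(4,2): no bracket -> illegal
(4,6): no bracket -> illegal
B mobility = 7
-- W to move --
(2,3): no bracket -> illegal
(2,5): no bracket -> illegal
(3,2): no bracket -> illegal
(3,6): no bracket -> illegal
(4,2): no bracket -> illegal
(4,6): no bracket -> illegal
(5,2): no bracket -> illegal
(5,3): flips 2 -> legal
(5,4): flips 2 -> legal
(5,5): flips 2 -> legal
(5,6): no bracket -> illegal
W mobility = 3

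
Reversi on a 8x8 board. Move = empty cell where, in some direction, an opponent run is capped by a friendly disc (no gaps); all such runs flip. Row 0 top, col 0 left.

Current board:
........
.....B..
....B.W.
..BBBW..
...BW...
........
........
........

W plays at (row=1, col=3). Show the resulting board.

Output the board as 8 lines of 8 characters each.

Answer: ........
...W.B..
....W.W.
..BBBW..
...BW...
........
........
........

Derivation:
Place W at (1,3); scan 8 dirs for brackets.
Dir NW: first cell '.' (not opp) -> no flip
Dir N: first cell '.' (not opp) -> no flip
Dir NE: first cell '.' (not opp) -> no flip
Dir W: first cell '.' (not opp) -> no flip
Dir E: first cell '.' (not opp) -> no flip
Dir SW: first cell '.' (not opp) -> no flip
Dir S: first cell '.' (not opp) -> no flip
Dir SE: opp run (2,4) capped by W -> flip
All flips: (2,4)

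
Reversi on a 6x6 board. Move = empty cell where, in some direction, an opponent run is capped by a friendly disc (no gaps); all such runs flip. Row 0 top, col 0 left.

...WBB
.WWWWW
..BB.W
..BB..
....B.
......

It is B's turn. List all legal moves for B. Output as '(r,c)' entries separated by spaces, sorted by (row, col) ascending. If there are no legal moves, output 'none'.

Answer: (0,0) (0,1) (0,2) (2,4) (3,5)

Derivation:
(0,0): flips 1 -> legal
(0,1): flips 1 -> legal
(0,2): flips 2 -> legal
(1,0): no bracket -> illegal
(2,0): no bracket -> illegal
(2,1): no bracket -> illegal
(2,4): flips 1 -> legal
(3,4): no bracket -> illegal
(3,5): flips 2 -> legal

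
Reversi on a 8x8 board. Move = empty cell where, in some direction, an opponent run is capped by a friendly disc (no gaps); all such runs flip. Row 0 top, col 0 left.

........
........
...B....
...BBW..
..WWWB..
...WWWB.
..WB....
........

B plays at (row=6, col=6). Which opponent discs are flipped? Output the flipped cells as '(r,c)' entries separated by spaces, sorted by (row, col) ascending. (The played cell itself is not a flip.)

Answer: (4,4) (5,5)

Derivation:
Dir NW: opp run (5,5) (4,4) capped by B -> flip
Dir N: first cell 'B' (not opp) -> no flip
Dir NE: first cell '.' (not opp) -> no flip
Dir W: first cell '.' (not opp) -> no flip
Dir E: first cell '.' (not opp) -> no flip
Dir SW: first cell '.' (not opp) -> no flip
Dir S: first cell '.' (not opp) -> no flip
Dir SE: first cell '.' (not opp) -> no flip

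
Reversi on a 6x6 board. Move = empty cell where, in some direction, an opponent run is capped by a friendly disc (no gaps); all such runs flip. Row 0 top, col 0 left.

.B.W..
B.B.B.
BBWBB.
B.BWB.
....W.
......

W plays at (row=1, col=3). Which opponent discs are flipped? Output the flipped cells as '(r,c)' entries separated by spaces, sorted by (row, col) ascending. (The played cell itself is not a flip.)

Answer: (2,3)

Derivation:
Dir NW: first cell '.' (not opp) -> no flip
Dir N: first cell 'W' (not opp) -> no flip
Dir NE: first cell '.' (not opp) -> no flip
Dir W: opp run (1,2), next='.' -> no flip
Dir E: opp run (1,4), next='.' -> no flip
Dir SW: first cell 'W' (not opp) -> no flip
Dir S: opp run (2,3) capped by W -> flip
Dir SE: opp run (2,4), next='.' -> no flip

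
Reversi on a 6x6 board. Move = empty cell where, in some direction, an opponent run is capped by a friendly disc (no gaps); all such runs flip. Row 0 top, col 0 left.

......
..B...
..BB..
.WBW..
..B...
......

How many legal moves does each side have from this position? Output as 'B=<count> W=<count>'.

Answer: B=7 W=4

Derivation:
-- B to move --
(2,0): flips 1 -> legal
(2,1): no bracket -> illegal
(2,4): flips 1 -> legal
(3,0): flips 1 -> legal
(3,4): flips 1 -> legal
(4,0): flips 1 -> legal
(4,1): no bracket -> illegal
(4,3): flips 1 -> legal
(4,4): flips 1 -> legal
B mobility = 7
-- W to move --
(0,1): no bracket -> illegal
(0,2): no bracket -> illegal
(0,3): no bracket -> illegal
(1,1): flips 1 -> legal
(1,3): flips 2 -> legal
(1,4): no bracket -> illegal
(2,1): no bracket -> illegal
(2,4): no bracket -> illegal
(3,4): no bracket -> illegal
(4,1): no bracket -> illegal
(4,3): no bracket -> illegal
(5,1): flips 1 -> legal
(5,2): no bracket -> illegal
(5,3): flips 1 -> legal
W mobility = 4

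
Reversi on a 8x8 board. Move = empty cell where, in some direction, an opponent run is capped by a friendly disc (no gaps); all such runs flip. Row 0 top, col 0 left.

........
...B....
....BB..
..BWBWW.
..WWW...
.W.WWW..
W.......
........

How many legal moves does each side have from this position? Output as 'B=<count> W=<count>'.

-- B to move --
(2,2): no bracket -> illegal
(2,3): no bracket -> illegal
(2,6): no bracket -> illegal
(2,7): no bracket -> illegal
(3,1): no bracket -> illegal
(3,7): flips 2 -> legal
(4,0): no bracket -> illegal
(4,1): no bracket -> illegal
(4,5): flips 1 -> legal
(4,6): flips 1 -> legal
(4,7): flips 1 -> legal
(5,0): no bracket -> illegal
(5,2): flips 2 -> legal
(5,6): no bracket -> illegal
(6,1): no bracket -> illegal
(6,2): no bracket -> illegal
(6,3): no bracket -> illegal
(6,4): flips 2 -> legal
(6,5): flips 2 -> legal
(6,6): no bracket -> illegal
(7,0): no bracket -> illegal
(7,1): no bracket -> illegal
B mobility = 7
-- W to move --
(0,2): flips 2 -> legal
(0,3): no bracket -> illegal
(0,4): no bracket -> illegal
(1,2): no bracket -> illegal
(1,4): flips 3 -> legal
(1,5): flips 2 -> legal
(1,6): flips 2 -> legal
(2,1): flips 1 -> legal
(2,2): flips 1 -> legal
(2,3): no bracket -> illegal
(2,6): no bracket -> illegal
(3,1): flips 1 -> legal
(4,1): no bracket -> illegal
(4,5): no bracket -> illegal
W mobility = 7

Answer: B=7 W=7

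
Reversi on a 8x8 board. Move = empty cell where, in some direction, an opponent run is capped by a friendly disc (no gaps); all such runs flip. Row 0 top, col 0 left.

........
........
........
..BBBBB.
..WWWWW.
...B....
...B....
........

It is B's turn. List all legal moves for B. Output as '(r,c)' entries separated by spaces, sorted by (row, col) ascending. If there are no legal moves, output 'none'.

(3,1): flips 1 -> legal
(3,7): no bracket -> illegal
(4,1): no bracket -> illegal
(4,7): no bracket -> illegal
(5,1): flips 1 -> legal
(5,2): flips 2 -> legal
(5,4): flips 3 -> legal
(5,5): flips 2 -> legal
(5,6): flips 2 -> legal
(5,7): flips 1 -> legal

Answer: (3,1) (5,1) (5,2) (5,4) (5,5) (5,6) (5,7)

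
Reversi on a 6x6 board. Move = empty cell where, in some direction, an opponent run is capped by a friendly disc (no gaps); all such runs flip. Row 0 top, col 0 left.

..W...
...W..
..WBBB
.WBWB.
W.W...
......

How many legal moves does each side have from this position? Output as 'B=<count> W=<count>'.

Answer: B=7 W=2

Derivation:
-- B to move --
(0,1): no bracket -> illegal
(0,3): flips 1 -> legal
(0,4): no bracket -> illegal
(1,1): no bracket -> illegal
(1,2): flips 1 -> legal
(1,4): no bracket -> illegal
(2,0): no bracket -> illegal
(2,1): flips 1 -> legal
(3,0): flips 1 -> legal
(4,1): no bracket -> illegal
(4,3): flips 1 -> legal
(4,4): no bracket -> illegal
(5,0): no bracket -> illegal
(5,1): flips 2 -> legal
(5,2): flips 1 -> legal
(5,3): no bracket -> illegal
B mobility = 7
-- W to move --
(1,2): no bracket -> illegal
(1,4): no bracket -> illegal
(1,5): flips 1 -> legal
(2,1): no bracket -> illegal
(3,5): flips 2 -> legal
(4,1): no bracket -> illegal
(4,3): no bracket -> illegal
(4,4): no bracket -> illegal
(4,5): no bracket -> illegal
W mobility = 2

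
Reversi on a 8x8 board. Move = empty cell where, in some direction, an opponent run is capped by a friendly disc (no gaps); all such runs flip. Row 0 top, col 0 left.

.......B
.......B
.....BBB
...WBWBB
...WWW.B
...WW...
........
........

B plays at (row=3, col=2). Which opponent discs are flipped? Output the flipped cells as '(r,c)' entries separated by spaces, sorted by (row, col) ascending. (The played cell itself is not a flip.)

Answer: (3,3)

Derivation:
Dir NW: first cell '.' (not opp) -> no flip
Dir N: first cell '.' (not opp) -> no flip
Dir NE: first cell '.' (not opp) -> no flip
Dir W: first cell '.' (not opp) -> no flip
Dir E: opp run (3,3) capped by B -> flip
Dir SW: first cell '.' (not opp) -> no flip
Dir S: first cell '.' (not opp) -> no flip
Dir SE: opp run (4,3) (5,4), next='.' -> no flip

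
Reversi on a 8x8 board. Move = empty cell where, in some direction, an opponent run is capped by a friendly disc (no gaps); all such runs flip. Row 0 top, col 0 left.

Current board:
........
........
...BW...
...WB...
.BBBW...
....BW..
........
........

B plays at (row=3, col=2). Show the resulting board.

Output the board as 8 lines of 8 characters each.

Answer: ........
........
...BW...
..BBB...
.BBBW...
....BW..
........
........

Derivation:
Place B at (3,2); scan 8 dirs for brackets.
Dir NW: first cell '.' (not opp) -> no flip
Dir N: first cell '.' (not opp) -> no flip
Dir NE: first cell 'B' (not opp) -> no flip
Dir W: first cell '.' (not opp) -> no flip
Dir E: opp run (3,3) capped by B -> flip
Dir SW: first cell 'B' (not opp) -> no flip
Dir S: first cell 'B' (not opp) -> no flip
Dir SE: first cell 'B' (not opp) -> no flip
All flips: (3,3)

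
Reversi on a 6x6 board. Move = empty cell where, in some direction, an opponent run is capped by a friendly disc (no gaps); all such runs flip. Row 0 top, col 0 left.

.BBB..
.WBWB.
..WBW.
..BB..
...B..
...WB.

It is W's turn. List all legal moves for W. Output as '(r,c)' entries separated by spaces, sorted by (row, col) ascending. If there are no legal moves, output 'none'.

(0,0): no bracket -> illegal
(0,4): flips 1 -> legal
(0,5): no bracket -> illegal
(1,0): no bracket -> illegal
(1,5): flips 1 -> legal
(2,1): no bracket -> illegal
(2,5): no bracket -> illegal
(3,1): no bracket -> illegal
(3,4): no bracket -> illegal
(4,1): no bracket -> illegal
(4,2): flips 2 -> legal
(4,4): flips 1 -> legal
(4,5): no bracket -> illegal
(5,2): no bracket -> illegal
(5,5): flips 1 -> legal

Answer: (0,4) (1,5) (4,2) (4,4) (5,5)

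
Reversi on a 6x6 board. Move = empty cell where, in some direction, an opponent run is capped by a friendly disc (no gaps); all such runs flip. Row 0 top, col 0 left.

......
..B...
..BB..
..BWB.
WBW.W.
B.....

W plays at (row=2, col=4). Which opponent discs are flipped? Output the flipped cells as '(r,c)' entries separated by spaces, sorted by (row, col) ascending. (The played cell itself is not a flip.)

Dir NW: first cell '.' (not opp) -> no flip
Dir N: first cell '.' (not opp) -> no flip
Dir NE: first cell '.' (not opp) -> no flip
Dir W: opp run (2,3) (2,2), next='.' -> no flip
Dir E: first cell '.' (not opp) -> no flip
Dir SW: first cell 'W' (not opp) -> no flip
Dir S: opp run (3,4) capped by W -> flip
Dir SE: first cell '.' (not opp) -> no flip

Answer: (3,4)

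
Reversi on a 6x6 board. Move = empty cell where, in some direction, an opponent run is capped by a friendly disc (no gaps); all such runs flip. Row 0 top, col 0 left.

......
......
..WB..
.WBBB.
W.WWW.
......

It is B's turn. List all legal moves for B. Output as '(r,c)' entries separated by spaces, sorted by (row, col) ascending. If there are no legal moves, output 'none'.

(1,1): flips 1 -> legal
(1,2): flips 1 -> legal
(1,3): no bracket -> illegal
(2,0): no bracket -> illegal
(2,1): flips 1 -> legal
(3,0): flips 1 -> legal
(3,5): no bracket -> illegal
(4,1): no bracket -> illegal
(4,5): no bracket -> illegal
(5,0): no bracket -> illegal
(5,1): flips 1 -> legal
(5,2): flips 2 -> legal
(5,3): flips 1 -> legal
(5,4): flips 2 -> legal
(5,5): flips 1 -> legal

Answer: (1,1) (1,2) (2,1) (3,0) (5,1) (5,2) (5,3) (5,4) (5,5)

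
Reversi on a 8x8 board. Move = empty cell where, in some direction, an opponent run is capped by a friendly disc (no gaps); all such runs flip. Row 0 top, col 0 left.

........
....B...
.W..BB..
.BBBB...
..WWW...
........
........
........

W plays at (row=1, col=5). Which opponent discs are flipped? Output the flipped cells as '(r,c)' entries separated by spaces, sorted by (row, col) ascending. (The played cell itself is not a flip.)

Dir NW: first cell '.' (not opp) -> no flip
Dir N: first cell '.' (not opp) -> no flip
Dir NE: first cell '.' (not opp) -> no flip
Dir W: opp run (1,4), next='.' -> no flip
Dir E: first cell '.' (not opp) -> no flip
Dir SW: opp run (2,4) (3,3) capped by W -> flip
Dir S: opp run (2,5), next='.' -> no flip
Dir SE: first cell '.' (not opp) -> no flip

Answer: (2,4) (3,3)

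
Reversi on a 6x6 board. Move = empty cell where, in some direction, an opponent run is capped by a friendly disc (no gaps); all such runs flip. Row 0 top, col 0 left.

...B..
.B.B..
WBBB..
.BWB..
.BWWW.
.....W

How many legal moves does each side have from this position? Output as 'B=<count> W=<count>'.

-- B to move --
(1,0): no bracket -> illegal
(3,0): no bracket -> illegal
(3,4): no bracket -> illegal
(3,5): no bracket -> illegal
(4,5): flips 3 -> legal
(5,1): flips 1 -> legal
(5,2): flips 2 -> legal
(5,3): flips 2 -> legal
(5,4): flips 2 -> legal
B mobility = 5
-- W to move --
(0,0): flips 3 -> legal
(0,1): no bracket -> illegal
(0,2): flips 1 -> legal
(0,4): no bracket -> illegal
(1,0): flips 1 -> legal
(1,2): flips 1 -> legal
(1,4): flips 1 -> legal
(2,4): flips 4 -> legal
(3,0): flips 1 -> legal
(3,4): flips 1 -> legal
(4,0): flips 1 -> legal
(5,0): flips 1 -> legal
(5,1): no bracket -> illegal
(5,2): no bracket -> illegal
W mobility = 10

Answer: B=5 W=10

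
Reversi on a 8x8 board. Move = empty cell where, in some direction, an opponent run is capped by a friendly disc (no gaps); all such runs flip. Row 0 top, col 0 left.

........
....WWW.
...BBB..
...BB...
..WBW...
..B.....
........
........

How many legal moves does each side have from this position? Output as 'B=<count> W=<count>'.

-- B to move --
(0,3): flips 1 -> legal
(0,4): flips 1 -> legal
(0,5): flips 2 -> legal
(0,6): flips 1 -> legal
(0,7): flips 1 -> legal
(1,3): no bracket -> illegal
(1,7): no bracket -> illegal
(2,6): no bracket -> illegal
(2,7): no bracket -> illegal
(3,1): no bracket -> illegal
(3,2): flips 1 -> legal
(3,5): no bracket -> illegal
(4,1): flips 1 -> legal
(4,5): flips 1 -> legal
(5,1): flips 1 -> legal
(5,3): no bracket -> illegal
(5,4): flips 1 -> legal
(5,5): flips 1 -> legal
B mobility = 11
-- W to move --
(1,2): no bracket -> illegal
(1,3): no bracket -> illegal
(2,2): flips 1 -> legal
(2,6): no bracket -> illegal
(3,2): flips 1 -> legal
(3,5): flips 1 -> legal
(3,6): flips 1 -> legal
(4,1): no bracket -> illegal
(4,5): no bracket -> illegal
(5,1): no bracket -> illegal
(5,3): no bracket -> illegal
(5,4): no bracket -> illegal
(6,1): flips 4 -> legal
(6,2): flips 1 -> legal
(6,3): no bracket -> illegal
W mobility = 6

Answer: B=11 W=6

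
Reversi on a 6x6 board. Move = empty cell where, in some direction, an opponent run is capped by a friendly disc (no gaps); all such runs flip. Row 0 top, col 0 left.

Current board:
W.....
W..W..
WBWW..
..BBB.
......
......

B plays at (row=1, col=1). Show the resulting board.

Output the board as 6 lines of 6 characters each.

Place B at (1,1); scan 8 dirs for brackets.
Dir NW: opp run (0,0), next=edge -> no flip
Dir N: first cell '.' (not opp) -> no flip
Dir NE: first cell '.' (not opp) -> no flip
Dir W: opp run (1,0), next=edge -> no flip
Dir E: first cell '.' (not opp) -> no flip
Dir SW: opp run (2,0), next=edge -> no flip
Dir S: first cell 'B' (not opp) -> no flip
Dir SE: opp run (2,2) capped by B -> flip
All flips: (2,2)

Answer: W.....
WB.W..
WBBW..
..BBB.
......
......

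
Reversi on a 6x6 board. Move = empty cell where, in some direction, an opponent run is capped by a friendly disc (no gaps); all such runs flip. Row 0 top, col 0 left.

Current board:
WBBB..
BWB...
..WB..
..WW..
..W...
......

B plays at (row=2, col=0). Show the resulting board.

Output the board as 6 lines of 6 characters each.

Answer: WBBB..
BBB...
B.WB..
..WW..
..W...
......

Derivation:
Place B at (2,0); scan 8 dirs for brackets.
Dir NW: edge -> no flip
Dir N: first cell 'B' (not opp) -> no flip
Dir NE: opp run (1,1) capped by B -> flip
Dir W: edge -> no flip
Dir E: first cell '.' (not opp) -> no flip
Dir SW: edge -> no flip
Dir S: first cell '.' (not opp) -> no flip
Dir SE: first cell '.' (not opp) -> no flip
All flips: (1,1)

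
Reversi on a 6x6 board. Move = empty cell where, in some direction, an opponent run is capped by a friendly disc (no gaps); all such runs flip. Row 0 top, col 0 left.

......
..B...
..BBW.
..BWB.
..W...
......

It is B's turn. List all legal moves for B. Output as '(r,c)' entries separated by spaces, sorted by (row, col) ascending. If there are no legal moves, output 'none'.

(1,3): no bracket -> illegal
(1,4): flips 1 -> legal
(1,5): no bracket -> illegal
(2,5): flips 1 -> legal
(3,1): no bracket -> illegal
(3,5): no bracket -> illegal
(4,1): no bracket -> illegal
(4,3): flips 1 -> legal
(4,4): flips 1 -> legal
(5,1): no bracket -> illegal
(5,2): flips 1 -> legal
(5,3): no bracket -> illegal

Answer: (1,4) (2,5) (4,3) (4,4) (5,2)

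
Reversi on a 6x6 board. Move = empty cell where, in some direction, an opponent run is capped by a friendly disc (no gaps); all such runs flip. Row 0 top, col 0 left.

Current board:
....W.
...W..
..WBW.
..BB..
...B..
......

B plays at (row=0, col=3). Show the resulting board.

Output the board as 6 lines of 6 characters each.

Place B at (0,3); scan 8 dirs for brackets.
Dir NW: edge -> no flip
Dir N: edge -> no flip
Dir NE: edge -> no flip
Dir W: first cell '.' (not opp) -> no flip
Dir E: opp run (0,4), next='.' -> no flip
Dir SW: first cell '.' (not opp) -> no flip
Dir S: opp run (1,3) capped by B -> flip
Dir SE: first cell '.' (not opp) -> no flip
All flips: (1,3)

Answer: ...BW.
...B..
..WBW.
..BB..
...B..
......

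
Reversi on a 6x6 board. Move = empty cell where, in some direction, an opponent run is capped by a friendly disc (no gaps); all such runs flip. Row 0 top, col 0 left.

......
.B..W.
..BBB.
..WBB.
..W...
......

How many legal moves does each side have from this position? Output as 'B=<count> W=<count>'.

Answer: B=6 W=4

Derivation:
-- B to move --
(0,3): no bracket -> illegal
(0,4): flips 1 -> legal
(0,5): flips 1 -> legal
(1,3): no bracket -> illegal
(1,5): no bracket -> illegal
(2,1): no bracket -> illegal
(2,5): no bracket -> illegal
(3,1): flips 1 -> legal
(4,1): flips 1 -> legal
(4,3): no bracket -> illegal
(5,1): flips 1 -> legal
(5,2): flips 2 -> legal
(5,3): no bracket -> illegal
B mobility = 6
-- W to move --
(0,0): no bracket -> illegal
(0,1): no bracket -> illegal
(0,2): no bracket -> illegal
(1,0): no bracket -> illegal
(1,2): flips 1 -> legal
(1,3): no bracket -> illegal
(1,5): flips 2 -> legal
(2,0): no bracket -> illegal
(2,1): no bracket -> illegal
(2,5): no bracket -> illegal
(3,1): no bracket -> illegal
(3,5): flips 2 -> legal
(4,3): no bracket -> illegal
(4,4): flips 2 -> legal
(4,5): no bracket -> illegal
W mobility = 4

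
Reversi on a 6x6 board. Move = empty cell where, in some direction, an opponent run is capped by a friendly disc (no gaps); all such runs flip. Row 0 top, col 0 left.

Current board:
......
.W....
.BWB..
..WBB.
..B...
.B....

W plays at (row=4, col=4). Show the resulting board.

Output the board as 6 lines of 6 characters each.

Answer: ......
.W....
.BWB..
..WWB.
..B.W.
.B....

Derivation:
Place W at (4,4); scan 8 dirs for brackets.
Dir NW: opp run (3,3) capped by W -> flip
Dir N: opp run (3,4), next='.' -> no flip
Dir NE: first cell '.' (not opp) -> no flip
Dir W: first cell '.' (not opp) -> no flip
Dir E: first cell '.' (not opp) -> no flip
Dir SW: first cell '.' (not opp) -> no flip
Dir S: first cell '.' (not opp) -> no flip
Dir SE: first cell '.' (not opp) -> no flip
All flips: (3,3)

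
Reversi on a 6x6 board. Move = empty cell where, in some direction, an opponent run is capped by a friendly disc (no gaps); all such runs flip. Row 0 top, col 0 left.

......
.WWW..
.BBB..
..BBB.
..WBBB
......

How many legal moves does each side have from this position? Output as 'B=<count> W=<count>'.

Answer: B=8 W=5

Derivation:
-- B to move --
(0,0): flips 1 -> legal
(0,1): flips 2 -> legal
(0,2): flips 1 -> legal
(0,3): flips 2 -> legal
(0,4): flips 1 -> legal
(1,0): no bracket -> illegal
(1,4): no bracket -> illegal
(2,0): no bracket -> illegal
(2,4): no bracket -> illegal
(3,1): no bracket -> illegal
(4,1): flips 1 -> legal
(5,1): flips 1 -> legal
(5,2): flips 1 -> legal
(5,3): no bracket -> illegal
B mobility = 8
-- W to move --
(1,0): no bracket -> illegal
(1,4): no bracket -> illegal
(2,0): no bracket -> illegal
(2,4): flips 1 -> legal
(2,5): no bracket -> illegal
(3,0): flips 1 -> legal
(3,1): flips 2 -> legal
(3,5): no bracket -> illegal
(4,1): no bracket -> illegal
(5,2): no bracket -> illegal
(5,3): flips 3 -> legal
(5,4): no bracket -> illegal
(5,5): flips 3 -> legal
W mobility = 5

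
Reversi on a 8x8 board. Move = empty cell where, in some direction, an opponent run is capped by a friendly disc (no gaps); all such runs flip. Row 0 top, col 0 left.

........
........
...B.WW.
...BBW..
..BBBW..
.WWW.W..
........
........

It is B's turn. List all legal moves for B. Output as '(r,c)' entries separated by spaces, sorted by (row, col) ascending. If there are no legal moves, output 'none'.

(1,4): no bracket -> illegal
(1,5): no bracket -> illegal
(1,6): flips 1 -> legal
(1,7): flips 2 -> legal
(2,4): no bracket -> illegal
(2,7): no bracket -> illegal
(3,6): flips 1 -> legal
(3,7): no bracket -> illegal
(4,0): no bracket -> illegal
(4,1): no bracket -> illegal
(4,6): flips 1 -> legal
(5,0): no bracket -> illegal
(5,4): no bracket -> illegal
(5,6): flips 1 -> legal
(6,0): flips 1 -> legal
(6,1): flips 1 -> legal
(6,2): flips 2 -> legal
(6,3): flips 1 -> legal
(6,4): flips 1 -> legal
(6,5): no bracket -> illegal
(6,6): flips 1 -> legal

Answer: (1,6) (1,7) (3,6) (4,6) (5,6) (6,0) (6,1) (6,2) (6,3) (6,4) (6,6)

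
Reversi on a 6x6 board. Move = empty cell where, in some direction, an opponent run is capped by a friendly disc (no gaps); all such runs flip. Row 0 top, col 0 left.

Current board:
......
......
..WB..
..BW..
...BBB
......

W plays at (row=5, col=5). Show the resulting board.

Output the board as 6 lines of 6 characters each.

Answer: ......
......
..WB..
..BW..
...BWB
.....W

Derivation:
Place W at (5,5); scan 8 dirs for brackets.
Dir NW: opp run (4,4) capped by W -> flip
Dir N: opp run (4,5), next='.' -> no flip
Dir NE: edge -> no flip
Dir W: first cell '.' (not opp) -> no flip
Dir E: edge -> no flip
Dir SW: edge -> no flip
Dir S: edge -> no flip
Dir SE: edge -> no flip
All flips: (4,4)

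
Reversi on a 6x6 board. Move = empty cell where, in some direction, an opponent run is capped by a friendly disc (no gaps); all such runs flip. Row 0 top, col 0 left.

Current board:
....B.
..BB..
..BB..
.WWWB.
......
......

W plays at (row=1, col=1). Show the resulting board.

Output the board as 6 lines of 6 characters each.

Answer: ....B.
.WBB..
..WB..
.WWWB.
......
......

Derivation:
Place W at (1,1); scan 8 dirs for brackets.
Dir NW: first cell '.' (not opp) -> no flip
Dir N: first cell '.' (not opp) -> no flip
Dir NE: first cell '.' (not opp) -> no flip
Dir W: first cell '.' (not opp) -> no flip
Dir E: opp run (1,2) (1,3), next='.' -> no flip
Dir SW: first cell '.' (not opp) -> no flip
Dir S: first cell '.' (not opp) -> no flip
Dir SE: opp run (2,2) capped by W -> flip
All flips: (2,2)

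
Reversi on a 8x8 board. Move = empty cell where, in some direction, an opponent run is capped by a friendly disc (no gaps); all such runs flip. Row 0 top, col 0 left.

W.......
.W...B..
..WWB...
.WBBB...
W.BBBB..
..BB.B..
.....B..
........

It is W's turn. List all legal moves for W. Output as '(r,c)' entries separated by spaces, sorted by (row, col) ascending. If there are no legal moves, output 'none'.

Answer: (2,5) (3,5) (4,1) (5,6) (6,2) (6,3) (6,4) (6,6)

Derivation:
(0,4): no bracket -> illegal
(0,5): no bracket -> illegal
(0,6): no bracket -> illegal
(1,3): no bracket -> illegal
(1,4): no bracket -> illegal
(1,6): no bracket -> illegal
(2,1): no bracket -> illegal
(2,5): flips 1 -> legal
(2,6): no bracket -> illegal
(3,5): flips 3 -> legal
(3,6): no bracket -> illegal
(4,1): flips 1 -> legal
(4,6): no bracket -> illegal
(5,1): no bracket -> illegal
(5,4): no bracket -> illegal
(5,6): flips 2 -> legal
(6,1): no bracket -> illegal
(6,2): flips 3 -> legal
(6,3): flips 3 -> legal
(6,4): flips 2 -> legal
(6,6): flips 3 -> legal
(7,4): no bracket -> illegal
(7,5): no bracket -> illegal
(7,6): no bracket -> illegal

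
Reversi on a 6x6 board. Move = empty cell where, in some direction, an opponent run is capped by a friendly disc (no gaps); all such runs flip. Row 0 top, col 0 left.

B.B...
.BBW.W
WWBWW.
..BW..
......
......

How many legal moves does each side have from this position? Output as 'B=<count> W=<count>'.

-- B to move --
(0,3): no bracket -> illegal
(0,4): flips 1 -> legal
(0,5): no bracket -> illegal
(1,0): flips 1 -> legal
(1,4): flips 2 -> legal
(2,5): flips 2 -> legal
(3,0): flips 1 -> legal
(3,1): flips 1 -> legal
(3,4): flips 2 -> legal
(3,5): flips 2 -> legal
(4,2): no bracket -> illegal
(4,3): no bracket -> illegal
(4,4): flips 1 -> legal
B mobility = 9
-- W to move --
(0,1): flips 2 -> legal
(0,3): flips 1 -> legal
(1,0): flips 2 -> legal
(3,1): flips 2 -> legal
(4,1): flips 1 -> legal
(4,2): no bracket -> illegal
(4,3): flips 1 -> legal
W mobility = 6

Answer: B=9 W=6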